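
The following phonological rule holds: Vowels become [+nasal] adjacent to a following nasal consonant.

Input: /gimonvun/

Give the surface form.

[gĩmõnvũn]

/i/ before nasal /m/ → [ĩ]
/o/ before nasal /n/ → [õ]
/u/ before nasal /n/ → [ũ]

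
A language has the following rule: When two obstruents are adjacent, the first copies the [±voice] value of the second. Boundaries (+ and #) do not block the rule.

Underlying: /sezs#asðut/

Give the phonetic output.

/z/ before /s/ (voiceless) → [s]
/s/ before /ð/ (voiced) → [z]

[sess#azðut]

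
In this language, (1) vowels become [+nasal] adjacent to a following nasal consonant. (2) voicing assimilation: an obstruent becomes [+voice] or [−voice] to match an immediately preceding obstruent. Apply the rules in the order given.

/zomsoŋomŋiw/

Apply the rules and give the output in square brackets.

[zõmsõŋõmŋiw]

Rule 1: /o/ before nasal /m/ → [õ]
Rule 1: /o/ before nasal /ŋ/ → [õ]
Rule 1: /o/ before nasal /m/ → [õ]
After rule 1: zõmsõŋõmŋiw
Rule 2: no segment meets the rule's conditions; no change.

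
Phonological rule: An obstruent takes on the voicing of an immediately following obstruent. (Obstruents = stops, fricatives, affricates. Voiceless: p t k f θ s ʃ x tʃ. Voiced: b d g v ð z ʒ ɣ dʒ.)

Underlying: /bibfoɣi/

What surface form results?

/b/ before /f/ (voiceless) → [p]

[bipfoɣi]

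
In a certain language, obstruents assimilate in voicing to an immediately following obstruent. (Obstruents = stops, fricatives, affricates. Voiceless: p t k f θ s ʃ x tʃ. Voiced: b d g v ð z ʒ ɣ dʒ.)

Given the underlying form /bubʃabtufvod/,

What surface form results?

[bupʃaptuvvod]

/b/ before /ʃ/ (voiceless) → [p]
/b/ before /t/ (voiceless) → [p]
/f/ before /v/ (voiced) → [v]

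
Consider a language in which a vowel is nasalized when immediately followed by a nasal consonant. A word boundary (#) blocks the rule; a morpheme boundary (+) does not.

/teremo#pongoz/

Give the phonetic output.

/e/ before nasal /m/ → [ẽ]
/o/ before nasal /n/ → [õ]

[terẽmo#põngoz]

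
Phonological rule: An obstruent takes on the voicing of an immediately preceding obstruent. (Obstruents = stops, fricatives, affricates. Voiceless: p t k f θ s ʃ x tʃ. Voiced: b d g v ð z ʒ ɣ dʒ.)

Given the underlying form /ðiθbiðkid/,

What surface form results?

[ðiθpiðgid]

/b/ after /θ/ (voiceless) → [p]
/k/ after /ð/ (voiced) → [g]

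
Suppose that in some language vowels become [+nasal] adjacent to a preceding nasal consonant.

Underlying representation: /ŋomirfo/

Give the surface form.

[ŋõmĩrfo]

/o/ after nasal /ŋ/ → [õ]
/i/ after nasal /m/ → [ĩ]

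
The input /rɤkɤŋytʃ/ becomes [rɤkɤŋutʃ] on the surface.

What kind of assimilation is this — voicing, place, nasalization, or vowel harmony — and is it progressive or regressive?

vowel harmony, progressive

/y/→[u].
Vowels agree with the first vowel, so the harmony is progressive.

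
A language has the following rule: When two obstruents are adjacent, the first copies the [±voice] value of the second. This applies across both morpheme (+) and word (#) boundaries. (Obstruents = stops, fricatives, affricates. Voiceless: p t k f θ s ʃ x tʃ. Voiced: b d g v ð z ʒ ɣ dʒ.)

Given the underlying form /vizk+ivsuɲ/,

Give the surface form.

/z/ before /k/ (voiceless) → [s]
/v/ before /s/ (voiceless) → [f]

[visk+ifsuɲ]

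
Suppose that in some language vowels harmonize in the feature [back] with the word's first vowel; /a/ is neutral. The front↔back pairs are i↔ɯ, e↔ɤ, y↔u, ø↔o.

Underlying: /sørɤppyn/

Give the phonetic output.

/ɤ/ harmonizes with /ø/ ([-back]) → [e]

[søreppyn]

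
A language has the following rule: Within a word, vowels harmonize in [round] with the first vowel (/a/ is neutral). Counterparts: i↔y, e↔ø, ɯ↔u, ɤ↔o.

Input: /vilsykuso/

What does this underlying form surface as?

/y/ harmonizes with /i/ ([-round]) → [i]
/u/ harmonizes with /i/ ([-round]) → [ɯ]
/o/ harmonizes with /i/ ([-round]) → [ɤ]

[vilsikɯsɤ]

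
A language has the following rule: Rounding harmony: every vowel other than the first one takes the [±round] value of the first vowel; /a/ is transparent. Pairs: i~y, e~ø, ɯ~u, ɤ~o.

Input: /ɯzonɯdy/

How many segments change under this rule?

2

/o/ harmonizes with /ɯ/ ([-round]) → [ɤ]
/y/ harmonizes with /ɯ/ ([-round]) → [i]
2 segments change.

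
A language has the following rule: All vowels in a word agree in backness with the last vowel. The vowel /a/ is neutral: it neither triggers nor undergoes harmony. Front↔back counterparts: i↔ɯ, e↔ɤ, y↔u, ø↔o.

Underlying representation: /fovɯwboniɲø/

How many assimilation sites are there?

/o/ harmonizes with /ø/ ([-back]) → [ø]
/ɯ/ harmonizes with /ø/ ([-back]) → [i]
/o/ harmonizes with /ø/ ([-back]) → [ø]
3 segments change.

3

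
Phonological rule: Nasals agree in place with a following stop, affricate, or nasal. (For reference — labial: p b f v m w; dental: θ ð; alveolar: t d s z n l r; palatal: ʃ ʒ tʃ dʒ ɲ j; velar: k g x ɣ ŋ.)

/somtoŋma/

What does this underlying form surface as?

[sontomma]

/m/ before /t/ (alveolar) → [n]
/ŋ/ before /m/ (labial) → [m]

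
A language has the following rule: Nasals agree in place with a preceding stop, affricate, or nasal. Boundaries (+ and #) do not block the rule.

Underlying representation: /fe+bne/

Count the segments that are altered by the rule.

1

/n/ after /b/ (labial) → [m]
1 segment changes.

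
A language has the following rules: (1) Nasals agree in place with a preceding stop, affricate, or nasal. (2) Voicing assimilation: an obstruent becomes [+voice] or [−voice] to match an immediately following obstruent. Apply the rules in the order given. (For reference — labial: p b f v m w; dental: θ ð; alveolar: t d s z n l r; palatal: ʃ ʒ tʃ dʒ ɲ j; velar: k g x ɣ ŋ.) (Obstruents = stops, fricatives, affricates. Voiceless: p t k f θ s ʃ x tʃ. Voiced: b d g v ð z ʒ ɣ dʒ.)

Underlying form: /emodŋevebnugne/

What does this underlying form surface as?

[emodnevebmugŋe]

Rule 1: /ŋ/ after /d/ (alveolar) → [n]
Rule 1: /n/ after /b/ (labial) → [m]
Rule 1: /n/ after /g/ (velar) → [ŋ]
After rule 1: emodnevebmugŋe
Rule 2: no segment meets the rule's conditions; no change.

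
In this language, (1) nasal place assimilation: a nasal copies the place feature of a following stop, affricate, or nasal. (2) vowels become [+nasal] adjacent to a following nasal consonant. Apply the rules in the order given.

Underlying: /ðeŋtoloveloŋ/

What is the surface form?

Rule 1: /ŋ/ before /t/ (alveolar) → [n]
After rule 1: ðentoloveloŋ
Rule 2: /e/ before nasal /n/ → [ẽ]
Rule 2: /o/ before nasal /ŋ/ → [õ]

[ðẽntolovelõŋ]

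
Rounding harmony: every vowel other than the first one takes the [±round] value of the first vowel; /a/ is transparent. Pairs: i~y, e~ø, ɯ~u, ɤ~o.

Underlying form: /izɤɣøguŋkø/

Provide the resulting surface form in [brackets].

/ø/ harmonizes with /i/ ([-round]) → [e]
/u/ harmonizes with /i/ ([-round]) → [ɯ]
/ø/ harmonizes with /i/ ([-round]) → [e]

[izɤɣegɯŋke]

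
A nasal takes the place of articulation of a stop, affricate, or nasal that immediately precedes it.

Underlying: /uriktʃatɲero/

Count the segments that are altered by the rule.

/ɲ/ after /t/ (alveolar) → [n]
1 segment changes.

1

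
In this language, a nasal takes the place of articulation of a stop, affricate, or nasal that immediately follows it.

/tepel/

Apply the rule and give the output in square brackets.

[tepel]

no segment meets the rule's conditions; no change.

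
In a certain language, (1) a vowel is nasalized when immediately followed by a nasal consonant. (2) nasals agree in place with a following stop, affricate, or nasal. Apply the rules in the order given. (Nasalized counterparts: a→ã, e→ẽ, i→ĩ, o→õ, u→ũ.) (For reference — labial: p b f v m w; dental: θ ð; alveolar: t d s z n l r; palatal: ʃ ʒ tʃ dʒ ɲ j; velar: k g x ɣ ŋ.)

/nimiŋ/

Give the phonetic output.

[nĩmĩŋ]

Rule 1: /i/ before nasal /m/ → [ĩ]
Rule 1: /i/ before nasal /ŋ/ → [ĩ]
After rule 1: nĩmĩŋ
Rule 2: no segment meets the rule's conditions; no change.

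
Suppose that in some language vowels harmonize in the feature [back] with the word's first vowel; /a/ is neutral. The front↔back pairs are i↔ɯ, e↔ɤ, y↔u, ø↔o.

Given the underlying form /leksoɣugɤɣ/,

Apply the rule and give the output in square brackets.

/o/ harmonizes with /e/ ([-back]) → [ø]
/u/ harmonizes with /e/ ([-back]) → [y]
/ɤ/ harmonizes with /e/ ([-back]) → [e]

[leksøɣygeɣ]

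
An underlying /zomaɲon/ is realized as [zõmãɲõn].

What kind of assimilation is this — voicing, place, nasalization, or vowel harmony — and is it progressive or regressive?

/o/→[õ] /a/→[ã] /o/→[õ].
Each target copies a feature from the following segment, so the direction is regressive.

nasalization, regressive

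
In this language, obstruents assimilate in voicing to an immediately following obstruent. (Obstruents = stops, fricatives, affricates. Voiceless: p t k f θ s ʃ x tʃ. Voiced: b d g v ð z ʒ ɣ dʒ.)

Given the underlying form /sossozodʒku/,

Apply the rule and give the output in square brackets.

/dʒ/ before /k/ (voiceless) → [tʃ]

[sossozotʃku]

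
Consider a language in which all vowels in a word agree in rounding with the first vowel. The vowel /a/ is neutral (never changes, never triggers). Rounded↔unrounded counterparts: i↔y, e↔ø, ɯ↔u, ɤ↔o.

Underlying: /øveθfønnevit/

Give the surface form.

/e/ harmonizes with /ø/ ([+round]) → [ø]
/e/ harmonizes with /ø/ ([+round]) → [ø]
/i/ harmonizes with /ø/ ([+round]) → [y]

[øvøθfønnøvyt]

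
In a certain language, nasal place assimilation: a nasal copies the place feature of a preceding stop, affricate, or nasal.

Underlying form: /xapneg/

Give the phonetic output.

[xapmeg]

/n/ after /p/ (labial) → [m]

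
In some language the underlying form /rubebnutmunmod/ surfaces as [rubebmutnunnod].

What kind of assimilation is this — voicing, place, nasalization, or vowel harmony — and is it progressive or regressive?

/n/→[m] /m/→[n] /m/→[n].
Each target copies a feature from the preceding segment, so the direction is progressive.

place assimilation, progressive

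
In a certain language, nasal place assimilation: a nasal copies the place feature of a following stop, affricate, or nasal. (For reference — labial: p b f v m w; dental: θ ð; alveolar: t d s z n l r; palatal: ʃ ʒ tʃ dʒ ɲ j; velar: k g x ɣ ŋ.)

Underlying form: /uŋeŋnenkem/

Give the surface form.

[uŋenneŋkem]

/ŋ/ before /n/ (alveolar) → [n]
/n/ before /k/ (velar) → [ŋ]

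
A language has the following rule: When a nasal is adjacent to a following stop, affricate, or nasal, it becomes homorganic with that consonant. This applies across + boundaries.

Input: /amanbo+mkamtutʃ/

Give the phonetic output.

/n/ before /b/ (labial) → [m]
/m/ before /k/ (velar) → [ŋ]
/m/ before /t/ (alveolar) → [n]

[amambo+ŋkantutʃ]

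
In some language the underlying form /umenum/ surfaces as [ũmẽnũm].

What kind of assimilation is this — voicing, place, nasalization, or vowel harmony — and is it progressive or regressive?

nasalization, regressive

/u/→[ũ] /e/→[ẽ] /u/→[ũ].
Each target copies a feature from the following segment, so the direction is regressive.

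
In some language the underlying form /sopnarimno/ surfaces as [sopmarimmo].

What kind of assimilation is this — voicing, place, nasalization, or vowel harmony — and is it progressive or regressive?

/n/→[m] /n/→[m].
Each target copies a feature from the preceding segment, so the direction is progressive.

place assimilation, progressive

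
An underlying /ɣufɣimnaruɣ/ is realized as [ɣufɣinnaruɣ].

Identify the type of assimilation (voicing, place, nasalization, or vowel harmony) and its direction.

/m/→[n].
Each target copies a feature from the following segment, so the direction is regressive.

place assimilation, regressive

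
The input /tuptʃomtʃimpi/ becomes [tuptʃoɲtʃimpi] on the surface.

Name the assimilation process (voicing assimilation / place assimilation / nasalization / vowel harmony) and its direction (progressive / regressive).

place assimilation, regressive

/m/→[ɲ].
Each target copies a feature from the following segment, so the direction is regressive.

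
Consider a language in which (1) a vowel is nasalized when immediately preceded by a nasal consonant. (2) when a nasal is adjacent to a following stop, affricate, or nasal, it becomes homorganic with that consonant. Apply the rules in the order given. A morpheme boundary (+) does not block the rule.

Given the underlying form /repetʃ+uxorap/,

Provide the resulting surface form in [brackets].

[repetʃ+uxorap]

Rule 1: no segment meets the rule's conditions; no change.
After rule 1: repetʃ+uxorap
Rule 2: no segment meets the rule's conditions; no change.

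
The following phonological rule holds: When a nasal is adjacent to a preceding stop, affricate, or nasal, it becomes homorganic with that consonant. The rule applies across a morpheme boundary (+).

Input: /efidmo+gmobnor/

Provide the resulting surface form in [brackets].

/m/ after /d/ (alveolar) → [n]
/m/ after /g/ (velar) → [ŋ]
/n/ after /b/ (labial) → [m]

[efidno+gŋobmor]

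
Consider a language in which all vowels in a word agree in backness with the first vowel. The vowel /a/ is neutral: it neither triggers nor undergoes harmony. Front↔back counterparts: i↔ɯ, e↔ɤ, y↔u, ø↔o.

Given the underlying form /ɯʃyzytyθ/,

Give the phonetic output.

[ɯʃuzutuθ]

/y/ harmonizes with /ɯ/ ([+back]) → [u]
/y/ harmonizes with /ɯ/ ([+back]) → [u]
/y/ harmonizes with /ɯ/ ([+back]) → [u]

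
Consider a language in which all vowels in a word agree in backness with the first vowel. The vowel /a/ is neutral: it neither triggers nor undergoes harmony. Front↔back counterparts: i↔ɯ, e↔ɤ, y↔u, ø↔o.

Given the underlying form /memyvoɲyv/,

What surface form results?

[memyvøɲyv]

/o/ harmonizes with /e/ ([-back]) → [ø]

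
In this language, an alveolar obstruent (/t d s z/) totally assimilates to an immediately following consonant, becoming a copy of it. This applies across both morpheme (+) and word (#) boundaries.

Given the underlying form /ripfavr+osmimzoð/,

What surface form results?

[ripfavr+ommimzoð]

/s/ before /m/ → [m] (total assimilation)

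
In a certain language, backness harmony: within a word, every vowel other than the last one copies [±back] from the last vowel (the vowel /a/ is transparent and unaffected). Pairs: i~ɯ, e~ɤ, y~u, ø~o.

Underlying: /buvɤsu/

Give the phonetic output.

no segment meets the rule's conditions; no change.

[buvɤsu]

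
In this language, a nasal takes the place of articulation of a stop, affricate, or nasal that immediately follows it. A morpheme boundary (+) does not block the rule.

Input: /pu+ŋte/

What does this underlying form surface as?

[pu+nte]

/ŋ/ before /t/ (alveolar) → [n]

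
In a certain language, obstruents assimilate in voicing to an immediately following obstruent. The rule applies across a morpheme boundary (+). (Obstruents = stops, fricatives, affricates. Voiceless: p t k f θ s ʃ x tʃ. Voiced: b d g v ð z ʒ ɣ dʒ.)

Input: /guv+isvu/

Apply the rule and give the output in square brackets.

/s/ before /v/ (voiced) → [z]

[guv+izvu]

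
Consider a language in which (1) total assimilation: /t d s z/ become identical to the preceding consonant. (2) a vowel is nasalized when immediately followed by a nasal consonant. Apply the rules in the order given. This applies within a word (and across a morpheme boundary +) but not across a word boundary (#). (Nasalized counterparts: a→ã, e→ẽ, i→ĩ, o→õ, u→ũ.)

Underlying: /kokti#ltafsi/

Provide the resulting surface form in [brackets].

[kokki#llaffi]

Rule 1: /t/ after /k/ → [k] (total assimilation)
Rule 1: /t/ after /l/ → [l] (total assimilation)
Rule 1: /s/ after /f/ → [f] (total assimilation)
After rule 1: kokki#llaffi
Rule 2: no segment meets the rule's conditions; no change.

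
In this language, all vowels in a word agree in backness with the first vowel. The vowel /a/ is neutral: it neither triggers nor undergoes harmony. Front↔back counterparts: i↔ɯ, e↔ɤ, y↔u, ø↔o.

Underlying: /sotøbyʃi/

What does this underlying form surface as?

/ø/ harmonizes with /o/ ([+back]) → [o]
/y/ harmonizes with /o/ ([+back]) → [u]
/i/ harmonizes with /o/ ([+back]) → [ɯ]

[sotobuʃɯ]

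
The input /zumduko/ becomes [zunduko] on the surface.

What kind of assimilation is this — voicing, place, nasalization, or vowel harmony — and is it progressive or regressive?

place assimilation, regressive

/m/→[n].
Each target copies a feature from the following segment, so the direction is regressive.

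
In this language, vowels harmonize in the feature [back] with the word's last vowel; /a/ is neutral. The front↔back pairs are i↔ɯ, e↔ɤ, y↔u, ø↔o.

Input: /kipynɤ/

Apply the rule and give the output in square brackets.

[kɯpunɤ]

/i/ harmonizes with /ɤ/ ([+back]) → [ɯ]
/y/ harmonizes with /ɤ/ ([+back]) → [u]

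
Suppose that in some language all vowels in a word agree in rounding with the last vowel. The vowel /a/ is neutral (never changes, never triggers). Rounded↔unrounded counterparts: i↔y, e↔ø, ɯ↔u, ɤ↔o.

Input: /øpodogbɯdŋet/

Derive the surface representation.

/ø/ harmonizes with /e/ ([-round]) → [e]
/o/ harmonizes with /e/ ([-round]) → [ɤ]
/o/ harmonizes with /e/ ([-round]) → [ɤ]

[epɤdɤgbɯdŋet]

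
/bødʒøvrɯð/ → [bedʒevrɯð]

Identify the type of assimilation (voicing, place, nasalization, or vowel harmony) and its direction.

/ø/→[e] /ø/→[e].
Vowels agree with the last vowel, so the harmony is regressive.

vowel harmony, regressive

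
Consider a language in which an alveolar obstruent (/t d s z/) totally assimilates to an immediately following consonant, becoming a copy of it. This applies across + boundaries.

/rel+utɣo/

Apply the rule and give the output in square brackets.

/t/ before /ɣ/ → [ɣ] (total assimilation)

[rel+uɣɣo]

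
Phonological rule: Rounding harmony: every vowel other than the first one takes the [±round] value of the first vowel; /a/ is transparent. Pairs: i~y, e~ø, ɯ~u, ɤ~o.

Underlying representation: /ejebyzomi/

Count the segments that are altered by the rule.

/y/ harmonizes with /e/ ([-round]) → [i]
/o/ harmonizes with /e/ ([-round]) → [ɤ]
2 segments change.

2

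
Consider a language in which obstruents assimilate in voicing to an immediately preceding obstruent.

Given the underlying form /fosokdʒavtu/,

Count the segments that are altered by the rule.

/dʒ/ after /k/ (voiceless) → [tʃ]
/t/ after /v/ (voiced) → [d]
2 segments change.

2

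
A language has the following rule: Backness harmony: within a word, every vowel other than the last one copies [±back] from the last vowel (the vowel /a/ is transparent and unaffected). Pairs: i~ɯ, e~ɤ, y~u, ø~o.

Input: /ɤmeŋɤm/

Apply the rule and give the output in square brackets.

[ɤmɤŋɤm]

/e/ harmonizes with /ɤ/ ([+back]) → [ɤ]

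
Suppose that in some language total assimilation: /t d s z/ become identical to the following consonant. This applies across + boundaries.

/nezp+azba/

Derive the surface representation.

/z/ before /p/ → [p] (total assimilation)
/z/ before /b/ → [b] (total assimilation)

[nepp+abba]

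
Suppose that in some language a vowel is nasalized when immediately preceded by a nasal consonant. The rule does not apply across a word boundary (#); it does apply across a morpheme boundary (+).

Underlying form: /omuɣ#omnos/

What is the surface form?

[omũɣ#omnõs]

/u/ after nasal /m/ → [ũ]
/o/ after nasal /n/ → [õ]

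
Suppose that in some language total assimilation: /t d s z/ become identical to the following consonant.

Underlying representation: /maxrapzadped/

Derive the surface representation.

[maxrapzapped]

/d/ before /p/ → [p] (total assimilation)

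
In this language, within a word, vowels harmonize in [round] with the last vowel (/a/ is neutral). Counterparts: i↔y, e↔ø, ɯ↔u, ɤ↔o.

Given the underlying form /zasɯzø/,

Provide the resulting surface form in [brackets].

[zasuzø]

/ɯ/ harmonizes with /ø/ ([+round]) → [u]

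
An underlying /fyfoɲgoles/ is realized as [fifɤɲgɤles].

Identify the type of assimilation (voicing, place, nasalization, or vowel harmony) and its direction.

vowel harmony, regressive

/y/→[i] /o/→[ɤ] /o/→[ɤ].
Vowels agree with the last vowel, so the harmony is regressive.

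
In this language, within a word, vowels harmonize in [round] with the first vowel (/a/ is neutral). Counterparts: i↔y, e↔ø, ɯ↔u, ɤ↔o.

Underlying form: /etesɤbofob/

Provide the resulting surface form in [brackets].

[etesɤbɤfɤb]

/o/ harmonizes with /e/ ([-round]) → [ɤ]
/o/ harmonizes with /e/ ([-round]) → [ɤ]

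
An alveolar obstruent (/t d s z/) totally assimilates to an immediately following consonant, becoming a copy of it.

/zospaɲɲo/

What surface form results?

/s/ before /p/ → [p] (total assimilation)

[zoppaɲɲo]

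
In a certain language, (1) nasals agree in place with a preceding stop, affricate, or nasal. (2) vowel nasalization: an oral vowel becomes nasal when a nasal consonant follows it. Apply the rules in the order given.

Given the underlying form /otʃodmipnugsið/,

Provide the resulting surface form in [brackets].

Rule 1: /m/ after /d/ (alveolar) → [n]
Rule 1: /n/ after /p/ (labial) → [m]
After rule 1: otʃodnipmugsið
Rule 2: no segment meets the rule's conditions; no change.

[otʃodnipmugsið]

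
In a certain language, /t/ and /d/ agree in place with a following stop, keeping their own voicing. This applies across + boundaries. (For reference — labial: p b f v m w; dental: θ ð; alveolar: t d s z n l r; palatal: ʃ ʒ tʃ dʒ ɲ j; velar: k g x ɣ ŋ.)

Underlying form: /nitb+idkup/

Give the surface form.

/t/ before /b/ (labial) → [p]
/d/ before /k/ (velar) → [g]

[nipb+igkup]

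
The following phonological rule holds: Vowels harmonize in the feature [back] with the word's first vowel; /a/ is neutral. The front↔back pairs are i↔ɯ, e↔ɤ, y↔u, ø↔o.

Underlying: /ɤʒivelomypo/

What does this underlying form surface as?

[ɤʒɯvɤlomupo]

/i/ harmonizes with /ɤ/ ([+back]) → [ɯ]
/e/ harmonizes with /ɤ/ ([+back]) → [ɤ]
/y/ harmonizes with /ɤ/ ([+back]) → [u]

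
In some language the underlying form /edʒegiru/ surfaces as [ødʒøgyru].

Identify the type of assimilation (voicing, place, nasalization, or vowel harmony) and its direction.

/e/→[ø] /e/→[ø] /i/→[y].
Vowels agree with the last vowel, so the harmony is regressive.

vowel harmony, regressive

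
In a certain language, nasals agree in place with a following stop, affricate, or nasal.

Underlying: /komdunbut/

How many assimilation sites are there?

/m/ before /d/ (alveolar) → [n]
/n/ before /b/ (labial) → [m]
2 segments change.

2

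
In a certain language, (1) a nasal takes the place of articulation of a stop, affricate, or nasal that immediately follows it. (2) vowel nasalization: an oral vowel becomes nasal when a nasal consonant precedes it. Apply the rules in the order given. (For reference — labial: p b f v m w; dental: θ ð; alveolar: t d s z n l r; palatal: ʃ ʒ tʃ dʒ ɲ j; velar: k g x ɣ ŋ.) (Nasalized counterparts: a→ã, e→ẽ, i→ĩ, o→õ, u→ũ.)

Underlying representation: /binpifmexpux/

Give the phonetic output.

Rule 1: /n/ before /p/ (labial) → [m]
After rule 1: bimpifmexpux
Rule 2: /e/ after nasal /m/ → [ẽ]

[bimpifmẽxpux]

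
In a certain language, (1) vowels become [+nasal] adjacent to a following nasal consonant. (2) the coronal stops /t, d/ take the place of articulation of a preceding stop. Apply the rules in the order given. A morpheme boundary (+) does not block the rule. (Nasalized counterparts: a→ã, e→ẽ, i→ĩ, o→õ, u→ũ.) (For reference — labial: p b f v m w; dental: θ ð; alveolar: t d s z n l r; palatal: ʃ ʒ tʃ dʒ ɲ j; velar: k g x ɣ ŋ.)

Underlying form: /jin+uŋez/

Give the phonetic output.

Rule 1: /i/ before nasal /n/ → [ĩ]
Rule 1: /u/ before nasal /ŋ/ → [ũ]
After rule 1: jĩn+ũŋez
Rule 2: no segment meets the rule's conditions; no change.

[jĩn+ũŋez]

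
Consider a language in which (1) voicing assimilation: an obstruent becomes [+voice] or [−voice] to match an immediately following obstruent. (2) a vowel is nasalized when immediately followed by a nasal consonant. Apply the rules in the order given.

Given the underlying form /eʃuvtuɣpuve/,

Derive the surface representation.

[eʃuftuxpuve]

Rule 1: /v/ before /t/ (voiceless) → [f]
Rule 1: /ɣ/ before /p/ (voiceless) → [x]
After rule 1: eʃuftuxpuve
Rule 2: no segment meets the rule's conditions; no change.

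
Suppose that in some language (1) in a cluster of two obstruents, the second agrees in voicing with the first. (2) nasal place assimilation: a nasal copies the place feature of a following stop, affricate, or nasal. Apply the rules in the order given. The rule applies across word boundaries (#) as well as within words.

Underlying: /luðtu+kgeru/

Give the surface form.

Rule 1: /t/ after /ð/ (voiced) → [d]
Rule 1: /g/ after /k/ (voiceless) → [k]
After rule 1: luðdu+kkeru
Rule 2: no segment meets the rule's conditions; no change.

[luðdu+kkeru]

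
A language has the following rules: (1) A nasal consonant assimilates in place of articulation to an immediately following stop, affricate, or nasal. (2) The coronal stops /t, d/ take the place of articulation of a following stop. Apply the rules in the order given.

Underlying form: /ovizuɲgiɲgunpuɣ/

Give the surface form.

[ovizuŋgiŋgumpuɣ]

Rule 1: /ɲ/ before /g/ (velar) → [ŋ]
Rule 1: /ɲ/ before /g/ (velar) → [ŋ]
Rule 1: /n/ before /p/ (labial) → [m]
After rule 1: ovizuŋgiŋgumpuɣ
Rule 2: no segment meets the rule's conditions; no change.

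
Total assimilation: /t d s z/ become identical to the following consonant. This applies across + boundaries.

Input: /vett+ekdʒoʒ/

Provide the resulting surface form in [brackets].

no segment meets the rule's conditions; no change.

[vett+ekdʒoʒ]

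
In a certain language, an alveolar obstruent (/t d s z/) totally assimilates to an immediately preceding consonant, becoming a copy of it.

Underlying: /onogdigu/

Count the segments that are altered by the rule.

/d/ after /g/ → [g] (total assimilation)
1 segment changes.

1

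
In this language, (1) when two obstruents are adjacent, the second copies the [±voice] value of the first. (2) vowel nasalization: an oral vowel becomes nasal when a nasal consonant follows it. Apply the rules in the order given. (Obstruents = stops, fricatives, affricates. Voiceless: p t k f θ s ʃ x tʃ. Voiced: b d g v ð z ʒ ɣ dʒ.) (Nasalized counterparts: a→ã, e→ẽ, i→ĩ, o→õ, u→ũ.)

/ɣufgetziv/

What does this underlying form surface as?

Rule 1: /g/ after /f/ (voiceless) → [k]
Rule 1: /z/ after /t/ (voiceless) → [s]
After rule 1: ɣufketsiv
Rule 2: no segment meets the rule's conditions; no change.

[ɣufketsiv]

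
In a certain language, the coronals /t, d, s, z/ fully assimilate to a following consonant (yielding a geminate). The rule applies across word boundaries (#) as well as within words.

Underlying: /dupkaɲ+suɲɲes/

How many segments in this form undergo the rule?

0

No segment meets the rule's conditions.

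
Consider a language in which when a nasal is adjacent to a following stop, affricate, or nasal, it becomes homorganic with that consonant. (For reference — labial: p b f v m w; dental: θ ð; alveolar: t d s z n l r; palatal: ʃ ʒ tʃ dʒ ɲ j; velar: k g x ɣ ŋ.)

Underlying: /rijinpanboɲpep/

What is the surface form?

/n/ before /p/ (labial) → [m]
/n/ before /b/ (labial) → [m]
/ɲ/ before /p/ (labial) → [m]

[rijimpambompep]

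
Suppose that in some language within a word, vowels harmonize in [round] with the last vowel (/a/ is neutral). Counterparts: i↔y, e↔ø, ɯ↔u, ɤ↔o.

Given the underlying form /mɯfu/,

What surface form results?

/ɯ/ harmonizes with /u/ ([+round]) → [u]

[mufu]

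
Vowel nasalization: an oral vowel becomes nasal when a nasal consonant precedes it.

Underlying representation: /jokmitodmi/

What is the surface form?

/i/ after nasal /m/ → [ĩ]
/i/ after nasal /m/ → [ĩ]

[jokmĩtodmĩ]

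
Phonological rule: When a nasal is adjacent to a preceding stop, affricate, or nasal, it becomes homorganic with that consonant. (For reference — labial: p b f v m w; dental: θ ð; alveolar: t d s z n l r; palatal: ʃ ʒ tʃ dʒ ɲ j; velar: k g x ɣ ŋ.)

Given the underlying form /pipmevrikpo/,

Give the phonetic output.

no segment meets the rule's conditions; no change.

[pipmevrikpo]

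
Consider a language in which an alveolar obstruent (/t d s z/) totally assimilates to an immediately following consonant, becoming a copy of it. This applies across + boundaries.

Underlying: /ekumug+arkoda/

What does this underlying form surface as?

no segment meets the rule's conditions; no change.

[ekumug+arkoda]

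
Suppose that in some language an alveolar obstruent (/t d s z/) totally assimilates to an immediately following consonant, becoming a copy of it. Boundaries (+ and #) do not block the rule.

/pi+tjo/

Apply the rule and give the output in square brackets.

[pi+jjo]

/t/ before /j/ → [j] (total assimilation)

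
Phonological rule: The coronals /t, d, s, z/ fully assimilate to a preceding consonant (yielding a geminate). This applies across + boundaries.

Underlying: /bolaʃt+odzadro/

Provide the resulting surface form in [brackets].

/t/ after /ʃ/ → [ʃ] (total assimilation)
/z/ after /d/ → [d] (total assimilation)

[bolaʃʃ+oddadro]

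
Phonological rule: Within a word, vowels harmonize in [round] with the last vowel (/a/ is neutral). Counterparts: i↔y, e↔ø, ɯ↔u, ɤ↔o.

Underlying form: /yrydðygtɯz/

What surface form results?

/y/ harmonizes with /ɯ/ ([-round]) → [i]
/y/ harmonizes with /ɯ/ ([-round]) → [i]
/y/ harmonizes with /ɯ/ ([-round]) → [i]

[iridðigtɯz]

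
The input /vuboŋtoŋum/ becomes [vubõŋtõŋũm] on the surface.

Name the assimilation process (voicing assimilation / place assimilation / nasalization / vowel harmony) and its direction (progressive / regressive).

/o/→[õ] /o/→[õ] /u/→[ũ].
Each target copies a feature from the following segment, so the direction is regressive.

nasalization, regressive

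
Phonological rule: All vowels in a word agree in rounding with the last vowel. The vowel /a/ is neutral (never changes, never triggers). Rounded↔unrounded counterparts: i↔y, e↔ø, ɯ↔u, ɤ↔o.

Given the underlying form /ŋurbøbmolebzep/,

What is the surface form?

[ŋɯrbebmɤlebzep]

/u/ harmonizes with /e/ ([-round]) → [ɯ]
/ø/ harmonizes with /e/ ([-round]) → [e]
/o/ harmonizes with /e/ ([-round]) → [ɤ]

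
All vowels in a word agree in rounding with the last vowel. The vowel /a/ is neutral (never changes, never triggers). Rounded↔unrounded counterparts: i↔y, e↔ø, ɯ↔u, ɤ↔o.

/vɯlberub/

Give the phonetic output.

/ɯ/ harmonizes with /u/ ([+round]) → [u]
/e/ harmonizes with /u/ ([+round]) → [ø]

[vulbørub]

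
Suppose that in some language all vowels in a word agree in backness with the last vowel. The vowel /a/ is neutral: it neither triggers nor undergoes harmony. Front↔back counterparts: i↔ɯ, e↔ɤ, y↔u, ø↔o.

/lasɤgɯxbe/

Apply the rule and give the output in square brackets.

/ɤ/ harmonizes with /e/ ([-back]) → [e]
/ɯ/ harmonizes with /e/ ([-back]) → [i]

[lasegixbe]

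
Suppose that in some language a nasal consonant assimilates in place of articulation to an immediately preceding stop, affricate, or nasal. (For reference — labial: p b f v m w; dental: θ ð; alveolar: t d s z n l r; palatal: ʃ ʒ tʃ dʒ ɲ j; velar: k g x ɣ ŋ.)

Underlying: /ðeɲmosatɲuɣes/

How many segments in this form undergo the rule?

/m/ after /ɲ/ (palatal) → [ɲ]
/ɲ/ after /t/ (alveolar) → [n]
2 segments change.

2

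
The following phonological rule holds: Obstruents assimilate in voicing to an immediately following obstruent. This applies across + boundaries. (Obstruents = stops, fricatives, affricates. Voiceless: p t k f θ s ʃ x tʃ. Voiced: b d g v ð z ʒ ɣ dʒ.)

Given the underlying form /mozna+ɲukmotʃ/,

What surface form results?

[mozna+ɲukmotʃ]

no segment meets the rule's conditions; no change.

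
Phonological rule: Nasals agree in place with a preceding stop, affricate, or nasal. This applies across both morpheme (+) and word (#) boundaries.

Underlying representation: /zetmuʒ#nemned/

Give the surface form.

/m/ after /t/ (alveolar) → [n]
/n/ after /m/ (labial) → [m]

[zetnuʒ#nemmed]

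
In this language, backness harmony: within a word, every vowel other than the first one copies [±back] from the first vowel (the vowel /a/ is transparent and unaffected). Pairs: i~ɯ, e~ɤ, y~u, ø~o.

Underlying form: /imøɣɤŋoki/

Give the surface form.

[imøɣeŋøki]

/ɤ/ harmonizes with /i/ ([-back]) → [e]
/o/ harmonizes with /i/ ([-back]) → [ø]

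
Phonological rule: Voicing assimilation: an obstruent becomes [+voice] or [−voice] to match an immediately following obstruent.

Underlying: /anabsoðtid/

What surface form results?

[anapsoθtid]

/b/ before /s/ (voiceless) → [p]
/ð/ before /t/ (voiceless) → [θ]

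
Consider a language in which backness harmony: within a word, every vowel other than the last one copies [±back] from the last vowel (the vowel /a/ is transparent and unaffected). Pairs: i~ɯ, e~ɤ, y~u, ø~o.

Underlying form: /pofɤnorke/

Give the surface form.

/o/ harmonizes with /e/ ([-back]) → [ø]
/ɤ/ harmonizes with /e/ ([-back]) → [e]
/o/ harmonizes with /e/ ([-back]) → [ø]

[pøfenørke]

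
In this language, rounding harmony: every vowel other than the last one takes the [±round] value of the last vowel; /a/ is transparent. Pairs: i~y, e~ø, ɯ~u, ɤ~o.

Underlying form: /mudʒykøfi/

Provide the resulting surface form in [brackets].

[mɯdʒikefi]

/u/ harmonizes with /i/ ([-round]) → [ɯ]
/y/ harmonizes with /i/ ([-round]) → [i]
/ø/ harmonizes with /i/ ([-round]) → [e]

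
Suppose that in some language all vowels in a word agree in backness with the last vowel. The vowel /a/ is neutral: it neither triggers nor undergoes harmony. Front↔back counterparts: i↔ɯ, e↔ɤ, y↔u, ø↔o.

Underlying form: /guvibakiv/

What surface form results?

/u/ harmonizes with /i/ ([-back]) → [y]

[gyvibakiv]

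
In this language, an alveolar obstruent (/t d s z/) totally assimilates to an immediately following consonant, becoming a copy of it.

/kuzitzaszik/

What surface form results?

/t/ before /z/ → [z] (total assimilation)
/s/ before /z/ → [z] (total assimilation)

[kuzizzazzik]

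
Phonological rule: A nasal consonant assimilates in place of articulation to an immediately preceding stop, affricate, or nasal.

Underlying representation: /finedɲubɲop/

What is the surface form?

/ɲ/ after /d/ (alveolar) → [n]
/ɲ/ after /b/ (labial) → [m]

[finednubmop]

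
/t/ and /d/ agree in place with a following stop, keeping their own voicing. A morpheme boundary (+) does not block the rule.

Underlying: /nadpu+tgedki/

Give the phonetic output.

[nabpu+kgegki]

/d/ before /p/ (labial) → [b]
/t/ before /g/ (velar) → [k]
/d/ before /k/ (velar) → [g]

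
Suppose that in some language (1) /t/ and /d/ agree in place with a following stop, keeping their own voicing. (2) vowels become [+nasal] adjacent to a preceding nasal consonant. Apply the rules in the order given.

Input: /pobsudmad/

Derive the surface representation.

Rule 1: no segment meets the rule's conditions; no change.
After rule 1: pobsudmad
Rule 2: /a/ after nasal /m/ → [ã]

[pobsudmãd]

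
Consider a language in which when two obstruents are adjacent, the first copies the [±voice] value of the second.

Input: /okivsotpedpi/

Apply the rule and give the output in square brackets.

/v/ before /s/ (voiceless) → [f]
/d/ before /p/ (voiceless) → [t]

[okifsotpetpi]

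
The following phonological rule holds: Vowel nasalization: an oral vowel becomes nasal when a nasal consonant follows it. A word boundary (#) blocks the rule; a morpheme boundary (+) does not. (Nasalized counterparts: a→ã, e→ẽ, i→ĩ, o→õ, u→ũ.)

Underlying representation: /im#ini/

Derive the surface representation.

/i/ before nasal /m/ → [ĩ]
/i/ before nasal /n/ → [ĩ]

[ĩm#ĩni]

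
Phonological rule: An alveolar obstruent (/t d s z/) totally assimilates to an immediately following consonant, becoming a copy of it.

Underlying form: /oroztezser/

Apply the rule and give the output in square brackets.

/z/ before /t/ → [t] (total assimilation)
/z/ before /s/ → [s] (total assimilation)

[orottesser]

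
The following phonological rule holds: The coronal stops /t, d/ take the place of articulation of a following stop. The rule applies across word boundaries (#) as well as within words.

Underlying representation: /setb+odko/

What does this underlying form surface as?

/t/ before /b/ (labial) → [p]
/d/ before /k/ (velar) → [g]

[sepb+ogko]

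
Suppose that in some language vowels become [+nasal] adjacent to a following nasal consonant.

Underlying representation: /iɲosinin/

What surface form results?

[ĩɲosĩnĩn]

/i/ before nasal /ɲ/ → [ĩ]
/i/ before nasal /n/ → [ĩ]
/i/ before nasal /n/ → [ĩ]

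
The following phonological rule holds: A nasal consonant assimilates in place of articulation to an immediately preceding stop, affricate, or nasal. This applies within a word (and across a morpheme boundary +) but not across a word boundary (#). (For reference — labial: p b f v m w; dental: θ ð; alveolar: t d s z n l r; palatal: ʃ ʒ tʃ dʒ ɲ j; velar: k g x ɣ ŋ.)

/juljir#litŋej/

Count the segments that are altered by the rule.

1

/ŋ/ after /t/ (alveolar) → [n]
1 segment changes.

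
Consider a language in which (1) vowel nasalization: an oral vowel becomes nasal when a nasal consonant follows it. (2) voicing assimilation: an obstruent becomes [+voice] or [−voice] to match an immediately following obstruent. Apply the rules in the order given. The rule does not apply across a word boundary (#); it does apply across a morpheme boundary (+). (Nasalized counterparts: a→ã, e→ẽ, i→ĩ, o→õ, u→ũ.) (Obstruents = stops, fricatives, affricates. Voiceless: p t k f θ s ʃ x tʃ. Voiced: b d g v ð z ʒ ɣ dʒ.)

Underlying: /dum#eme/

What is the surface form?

[dũm#ẽme]

Rule 1: /u/ before nasal /m/ → [ũ]
Rule 1: /e/ before nasal /m/ → [ẽ]
After rule 1: dũm#ẽme
Rule 2: no segment meets the rule's conditions; no change.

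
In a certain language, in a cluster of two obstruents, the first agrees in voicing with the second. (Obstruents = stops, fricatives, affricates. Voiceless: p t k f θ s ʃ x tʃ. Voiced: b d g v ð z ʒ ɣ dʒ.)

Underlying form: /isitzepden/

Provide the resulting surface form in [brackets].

[isidzebden]

/t/ before /z/ (voiced) → [d]
/p/ before /d/ (voiced) → [b]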